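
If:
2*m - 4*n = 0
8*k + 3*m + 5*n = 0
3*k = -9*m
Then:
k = 0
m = 0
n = 0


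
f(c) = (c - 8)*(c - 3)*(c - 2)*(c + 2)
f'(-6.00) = -2248.00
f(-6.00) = 4032.00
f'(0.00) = 44.00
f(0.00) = -96.00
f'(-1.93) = -184.88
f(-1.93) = -13.47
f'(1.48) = 43.88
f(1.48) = -17.93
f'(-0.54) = 12.15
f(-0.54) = -112.11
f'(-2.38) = -292.05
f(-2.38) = 92.95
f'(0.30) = 53.14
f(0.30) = -81.29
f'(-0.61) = 6.41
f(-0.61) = -112.76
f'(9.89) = 1081.25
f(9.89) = 1221.63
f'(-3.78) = -794.76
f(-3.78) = 821.72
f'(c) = (c - 8)*(c - 3)*(c - 2) + (c - 8)*(c - 3)*(c + 2) + (c - 8)*(c - 2)*(c + 2) + (c - 3)*(c - 2)*(c + 2) = 4*c^3 - 33*c^2 + 40*c + 44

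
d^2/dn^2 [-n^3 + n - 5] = -6*n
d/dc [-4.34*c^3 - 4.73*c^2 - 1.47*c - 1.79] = -13.02*c^2 - 9.46*c - 1.47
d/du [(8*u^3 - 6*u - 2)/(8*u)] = 2*u + 1/(4*u^2)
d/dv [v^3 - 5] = 3*v^2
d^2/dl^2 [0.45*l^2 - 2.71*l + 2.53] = 0.900000000000000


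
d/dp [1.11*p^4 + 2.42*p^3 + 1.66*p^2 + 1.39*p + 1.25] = 4.44*p^3 + 7.26*p^2 + 3.32*p + 1.39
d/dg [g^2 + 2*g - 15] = 2*g + 2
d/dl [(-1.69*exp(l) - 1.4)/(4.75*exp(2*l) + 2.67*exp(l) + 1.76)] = (8.0275*exp(2*l) + 13.3*exp(l) + 0.7636)*exp(l)/(22.5625*exp(4*l) + 25.365*exp(3*l) + 23.8489*exp(2*l) + 9.3984*exp(l) + 3.0976)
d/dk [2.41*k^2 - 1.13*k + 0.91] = 4.82*k - 1.13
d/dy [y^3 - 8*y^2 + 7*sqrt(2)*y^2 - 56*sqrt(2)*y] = 3*y^2 - 16*y + 14*sqrt(2)*y - 56*sqrt(2)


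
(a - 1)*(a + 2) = a^2 + a - 2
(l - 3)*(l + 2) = l^2 - l - 6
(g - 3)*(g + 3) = g^2 - 9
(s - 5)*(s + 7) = s^2 + 2*s - 35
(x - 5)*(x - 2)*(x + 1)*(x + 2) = x^4 - 4*x^3 - 9*x^2 + 16*x + 20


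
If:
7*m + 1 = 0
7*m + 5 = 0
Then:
No Solution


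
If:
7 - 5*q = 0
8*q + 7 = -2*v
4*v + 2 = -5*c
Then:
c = 172/25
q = 7/5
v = -91/10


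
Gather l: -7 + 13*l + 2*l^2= 2*l^2 + 13*l - 7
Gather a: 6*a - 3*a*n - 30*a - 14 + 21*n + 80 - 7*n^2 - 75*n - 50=a*(-3*n - 24) - 7*n^2 - 54*n + 16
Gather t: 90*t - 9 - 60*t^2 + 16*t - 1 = -60*t^2 + 106*t - 10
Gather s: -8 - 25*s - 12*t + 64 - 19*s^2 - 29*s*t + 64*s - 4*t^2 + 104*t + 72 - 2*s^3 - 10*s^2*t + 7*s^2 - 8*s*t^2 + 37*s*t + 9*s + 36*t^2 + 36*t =-2*s^3 + s^2*(-10*t - 12) + s*(-8*t^2 + 8*t + 48) + 32*t^2 + 128*t + 128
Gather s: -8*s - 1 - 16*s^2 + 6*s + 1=-16*s^2 - 2*s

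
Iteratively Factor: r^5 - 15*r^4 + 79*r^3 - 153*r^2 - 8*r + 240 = (r - 4)*(r^4 - 11*r^3 + 35*r^2 - 13*r - 60) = (r - 4)^2*(r^3 - 7*r^2 + 7*r + 15) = (r - 4)^2*(r + 1)*(r^2 - 8*r + 15) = (r - 5)*(r - 4)^2*(r + 1)*(r - 3)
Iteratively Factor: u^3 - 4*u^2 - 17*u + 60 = (u - 5)*(u^2 + u - 12) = (u - 5)*(u + 4)*(u - 3)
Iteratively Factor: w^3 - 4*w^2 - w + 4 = (w - 4)*(w^2 - 1) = (w - 4)*(w + 1)*(w - 1)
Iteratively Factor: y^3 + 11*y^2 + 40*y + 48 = (y + 3)*(y^2 + 8*y + 16) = (y + 3)*(y + 4)*(y + 4)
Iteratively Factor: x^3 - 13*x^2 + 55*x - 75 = (x - 5)*(x^2 - 8*x + 15) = (x - 5)^2*(x - 3)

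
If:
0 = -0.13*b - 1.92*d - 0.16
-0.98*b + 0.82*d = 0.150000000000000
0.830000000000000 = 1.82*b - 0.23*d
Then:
No Solution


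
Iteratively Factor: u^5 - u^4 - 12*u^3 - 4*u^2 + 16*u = (u - 4)*(u^4 + 3*u^3 - 4*u) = u*(u - 4)*(u^3 + 3*u^2 - 4) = u*(u - 4)*(u - 1)*(u^2 + 4*u + 4) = u*(u - 4)*(u - 1)*(u + 2)*(u + 2)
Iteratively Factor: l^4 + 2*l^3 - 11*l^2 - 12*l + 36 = (l - 2)*(l^3 + 4*l^2 - 3*l - 18) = (l - 2)*(l + 3)*(l^2 + l - 6) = (l - 2)^2*(l + 3)*(l + 3)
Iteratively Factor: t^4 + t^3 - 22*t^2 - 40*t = (t)*(t^3 + t^2 - 22*t - 40) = t*(t + 2)*(t^2 - t - 20) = t*(t - 5)*(t + 2)*(t + 4)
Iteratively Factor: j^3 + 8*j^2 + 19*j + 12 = (j + 3)*(j^2 + 5*j + 4) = (j + 3)*(j + 4)*(j + 1)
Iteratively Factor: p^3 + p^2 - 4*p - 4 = (p - 2)*(p^2 + 3*p + 2) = (p - 2)*(p + 1)*(p + 2)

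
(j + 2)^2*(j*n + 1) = j^3*n + 4*j^2*n + j^2 + 4*j*n + 4*j + 4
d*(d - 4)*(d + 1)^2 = d^4 - 2*d^3 - 7*d^2 - 4*d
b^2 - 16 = (b - 4)*(b + 4)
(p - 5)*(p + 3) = p^2 - 2*p - 15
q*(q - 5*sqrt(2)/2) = q^2 - 5*sqrt(2)*q/2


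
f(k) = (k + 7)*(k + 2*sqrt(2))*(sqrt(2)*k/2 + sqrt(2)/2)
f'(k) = sqrt(2)*(k + 7)*(k + 2*sqrt(2))/2 + (k + 7)*(sqrt(2)*k/2 + sqrt(2)/2) + (k + 2*sqrt(2))*(sqrt(2)*k/2 + sqrt(2)/2) = 3*sqrt(2)*k^2/2 + 4*k + 8*sqrt(2)*k + 7*sqrt(2)/2 + 16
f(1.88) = 85.15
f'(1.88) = 57.24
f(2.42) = 119.56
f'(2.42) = 70.43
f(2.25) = 107.95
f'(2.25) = 66.14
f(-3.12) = 1.70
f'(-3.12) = -6.18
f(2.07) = 96.45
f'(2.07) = 61.74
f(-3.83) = 6.35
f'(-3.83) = -6.58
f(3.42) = 203.49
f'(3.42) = 98.13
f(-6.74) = 4.13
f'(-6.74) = 14.10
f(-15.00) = -963.94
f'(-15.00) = 268.54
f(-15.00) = -963.94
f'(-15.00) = 268.54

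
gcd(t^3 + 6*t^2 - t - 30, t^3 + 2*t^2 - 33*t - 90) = t^2 + 8*t + 15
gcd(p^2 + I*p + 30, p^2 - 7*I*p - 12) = 1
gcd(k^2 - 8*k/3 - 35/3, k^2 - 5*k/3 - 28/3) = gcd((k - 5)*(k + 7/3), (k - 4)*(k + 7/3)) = k + 7/3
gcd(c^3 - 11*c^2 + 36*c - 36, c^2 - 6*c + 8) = c - 2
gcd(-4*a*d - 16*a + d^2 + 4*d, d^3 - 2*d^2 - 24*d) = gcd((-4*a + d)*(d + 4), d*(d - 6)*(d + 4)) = d + 4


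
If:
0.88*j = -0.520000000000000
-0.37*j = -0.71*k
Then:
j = -0.59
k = -0.31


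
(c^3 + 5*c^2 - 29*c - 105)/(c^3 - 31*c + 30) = (c^2 + 10*c + 21)/(c^2 + 5*c - 6)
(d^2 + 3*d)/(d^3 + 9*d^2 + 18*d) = 1/(d + 6)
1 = 1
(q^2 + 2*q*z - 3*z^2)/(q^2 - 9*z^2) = (-q + z)/(-q + 3*z)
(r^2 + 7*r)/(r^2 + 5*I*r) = (r + 7)/(r + 5*I)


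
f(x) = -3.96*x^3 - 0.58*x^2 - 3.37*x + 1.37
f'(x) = -11.88*x^2 - 1.16*x - 3.37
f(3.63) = -207.92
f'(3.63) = -164.12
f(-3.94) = 247.85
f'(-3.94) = -183.22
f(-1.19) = 11.23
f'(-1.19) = -18.81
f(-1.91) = 33.28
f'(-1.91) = -44.49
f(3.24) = -150.33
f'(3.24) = -131.84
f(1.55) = -19.99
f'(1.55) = -33.71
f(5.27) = -612.10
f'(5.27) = -339.43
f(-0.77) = 5.43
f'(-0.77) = -9.52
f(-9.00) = 2871.56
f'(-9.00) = -955.21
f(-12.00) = 6801.17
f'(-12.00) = -1700.17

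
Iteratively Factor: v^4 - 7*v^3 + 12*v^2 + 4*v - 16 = (v - 2)*(v^3 - 5*v^2 + 2*v + 8) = (v - 4)*(v - 2)*(v^2 - v - 2) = (v - 4)*(v - 2)*(v + 1)*(v - 2)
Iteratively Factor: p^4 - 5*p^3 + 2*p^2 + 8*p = (p)*(p^3 - 5*p^2 + 2*p + 8) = p*(p + 1)*(p^2 - 6*p + 8) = p*(p - 4)*(p + 1)*(p - 2)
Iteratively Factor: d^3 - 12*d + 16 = (d + 4)*(d^2 - 4*d + 4) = (d - 2)*(d + 4)*(d - 2)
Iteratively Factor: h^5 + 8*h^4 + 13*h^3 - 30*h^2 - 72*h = (h)*(h^4 + 8*h^3 + 13*h^2 - 30*h - 72) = h*(h + 3)*(h^3 + 5*h^2 - 2*h - 24) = h*(h + 3)^2*(h^2 + 2*h - 8) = h*(h - 2)*(h + 3)^2*(h + 4)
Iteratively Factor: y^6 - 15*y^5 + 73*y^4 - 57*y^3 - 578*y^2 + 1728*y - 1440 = (y - 3)*(y^5 - 12*y^4 + 37*y^3 + 54*y^2 - 416*y + 480) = (y - 3)*(y + 3)*(y^4 - 15*y^3 + 82*y^2 - 192*y + 160) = (y - 4)*(y - 3)*(y + 3)*(y^3 - 11*y^2 + 38*y - 40) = (y - 4)^2*(y - 3)*(y + 3)*(y^2 - 7*y + 10) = (y - 5)*(y - 4)^2*(y - 3)*(y + 3)*(y - 2)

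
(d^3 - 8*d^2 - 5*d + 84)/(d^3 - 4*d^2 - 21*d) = (d - 4)/d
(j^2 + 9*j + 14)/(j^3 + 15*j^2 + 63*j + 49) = (j + 2)/(j^2 + 8*j + 7)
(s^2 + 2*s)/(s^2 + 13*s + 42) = s*(s + 2)/(s^2 + 13*s + 42)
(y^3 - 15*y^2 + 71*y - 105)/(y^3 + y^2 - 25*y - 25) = (y^2 - 10*y + 21)/(y^2 + 6*y + 5)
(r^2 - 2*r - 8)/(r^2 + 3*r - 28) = (r + 2)/(r + 7)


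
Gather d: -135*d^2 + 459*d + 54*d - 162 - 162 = -135*d^2 + 513*d - 324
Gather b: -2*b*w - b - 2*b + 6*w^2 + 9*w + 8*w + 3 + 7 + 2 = b*(-2*w - 3) + 6*w^2 + 17*w + 12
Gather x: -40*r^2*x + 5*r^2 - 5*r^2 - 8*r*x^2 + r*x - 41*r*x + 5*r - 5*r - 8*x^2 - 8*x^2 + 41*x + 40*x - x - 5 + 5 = x^2*(-8*r - 16) + x*(-40*r^2 - 40*r + 80)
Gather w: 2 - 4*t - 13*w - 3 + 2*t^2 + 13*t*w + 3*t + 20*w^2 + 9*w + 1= 2*t^2 - t + 20*w^2 + w*(13*t - 4)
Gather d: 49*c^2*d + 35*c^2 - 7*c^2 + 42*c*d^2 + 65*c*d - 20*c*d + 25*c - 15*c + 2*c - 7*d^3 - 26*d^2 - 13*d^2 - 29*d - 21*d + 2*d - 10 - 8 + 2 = 28*c^2 + 12*c - 7*d^3 + d^2*(42*c - 39) + d*(49*c^2 + 45*c - 48) - 16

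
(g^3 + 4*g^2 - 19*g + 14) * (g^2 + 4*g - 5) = g^5 + 8*g^4 - 8*g^3 - 82*g^2 + 151*g - 70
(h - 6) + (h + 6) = 2*h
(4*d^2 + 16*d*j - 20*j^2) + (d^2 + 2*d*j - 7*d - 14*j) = 5*d^2 + 18*d*j - 7*d - 20*j^2 - 14*j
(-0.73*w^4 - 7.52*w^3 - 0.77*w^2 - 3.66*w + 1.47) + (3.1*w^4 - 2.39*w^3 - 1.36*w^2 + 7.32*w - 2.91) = 2.37*w^4 - 9.91*w^3 - 2.13*w^2 + 3.66*w - 1.44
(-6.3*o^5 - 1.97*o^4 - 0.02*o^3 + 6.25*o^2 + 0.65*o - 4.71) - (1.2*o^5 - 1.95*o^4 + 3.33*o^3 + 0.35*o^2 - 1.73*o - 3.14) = -7.5*o^5 - 0.02*o^4 - 3.35*o^3 + 5.9*o^2 + 2.38*o - 1.57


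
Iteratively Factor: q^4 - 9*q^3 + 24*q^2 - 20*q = (q - 5)*(q^3 - 4*q^2 + 4*q) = (q - 5)*(q - 2)*(q^2 - 2*q) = (q - 5)*(q - 2)^2*(q)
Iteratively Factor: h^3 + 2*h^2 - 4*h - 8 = (h + 2)*(h^2 - 4) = (h + 2)^2*(h - 2)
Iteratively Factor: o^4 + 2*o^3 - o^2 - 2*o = (o - 1)*(o^3 + 3*o^2 + 2*o) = o*(o - 1)*(o^2 + 3*o + 2) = o*(o - 1)*(o + 2)*(o + 1)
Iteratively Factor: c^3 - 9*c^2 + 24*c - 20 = (c - 5)*(c^2 - 4*c + 4) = (c - 5)*(c - 2)*(c - 2)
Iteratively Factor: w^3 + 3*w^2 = (w)*(w^2 + 3*w) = w^2*(w + 3)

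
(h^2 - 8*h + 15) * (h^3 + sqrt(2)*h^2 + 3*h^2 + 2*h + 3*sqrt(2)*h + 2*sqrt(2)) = h^5 - 5*h^4 + sqrt(2)*h^4 - 5*sqrt(2)*h^3 - 7*h^3 - 7*sqrt(2)*h^2 + 29*h^2 + 30*h + 29*sqrt(2)*h + 30*sqrt(2)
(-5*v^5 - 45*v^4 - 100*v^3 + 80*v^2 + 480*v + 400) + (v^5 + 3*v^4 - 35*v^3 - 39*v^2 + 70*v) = -4*v^5 - 42*v^4 - 135*v^3 + 41*v^2 + 550*v + 400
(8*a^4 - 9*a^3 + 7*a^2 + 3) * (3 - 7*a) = -56*a^5 + 87*a^4 - 76*a^3 + 21*a^2 - 21*a + 9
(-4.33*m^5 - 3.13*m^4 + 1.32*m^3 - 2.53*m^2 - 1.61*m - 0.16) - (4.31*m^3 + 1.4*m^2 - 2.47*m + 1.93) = -4.33*m^5 - 3.13*m^4 - 2.99*m^3 - 3.93*m^2 + 0.86*m - 2.09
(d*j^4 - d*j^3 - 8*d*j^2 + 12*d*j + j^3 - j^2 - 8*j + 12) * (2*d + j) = 2*d^2*j^4 - 2*d^2*j^3 - 16*d^2*j^2 + 24*d^2*j + d*j^5 - d*j^4 - 6*d*j^3 + 10*d*j^2 - 16*d*j + 24*d + j^4 - j^3 - 8*j^2 + 12*j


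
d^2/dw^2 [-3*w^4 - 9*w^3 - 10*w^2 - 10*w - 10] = -36*w^2 - 54*w - 20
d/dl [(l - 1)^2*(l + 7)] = (l - 1)*(3*l + 13)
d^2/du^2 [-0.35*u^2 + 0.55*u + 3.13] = -0.700000000000000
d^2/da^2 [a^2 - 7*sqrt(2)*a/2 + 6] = 2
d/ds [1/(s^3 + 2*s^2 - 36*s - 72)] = (-3*s^2 - 4*s + 36)/(s^3 + 2*s^2 - 36*s - 72)^2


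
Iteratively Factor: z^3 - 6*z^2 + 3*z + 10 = (z + 1)*(z^2 - 7*z + 10) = (z - 2)*(z + 1)*(z - 5)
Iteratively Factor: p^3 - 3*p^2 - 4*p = (p - 4)*(p^2 + p) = p*(p - 4)*(p + 1)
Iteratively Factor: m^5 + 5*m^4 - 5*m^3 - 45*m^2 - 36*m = (m + 3)*(m^4 + 2*m^3 - 11*m^2 - 12*m) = (m + 1)*(m + 3)*(m^3 + m^2 - 12*m) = (m - 3)*(m + 1)*(m + 3)*(m^2 + 4*m) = (m - 3)*(m + 1)*(m + 3)*(m + 4)*(m)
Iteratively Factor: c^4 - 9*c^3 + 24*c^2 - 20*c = (c - 5)*(c^3 - 4*c^2 + 4*c) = c*(c - 5)*(c^2 - 4*c + 4) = c*(c - 5)*(c - 2)*(c - 2)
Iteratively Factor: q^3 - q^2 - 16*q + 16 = (q - 1)*(q^2 - 16) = (q - 1)*(q + 4)*(q - 4)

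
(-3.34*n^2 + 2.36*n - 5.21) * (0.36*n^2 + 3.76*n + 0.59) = -1.2024*n^4 - 11.7088*n^3 + 5.0274*n^2 - 18.1972*n - 3.0739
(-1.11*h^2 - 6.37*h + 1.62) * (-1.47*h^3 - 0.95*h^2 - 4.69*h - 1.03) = 1.6317*h^5 + 10.4184*h^4 + 8.876*h^3 + 29.4796*h^2 - 1.0367*h - 1.6686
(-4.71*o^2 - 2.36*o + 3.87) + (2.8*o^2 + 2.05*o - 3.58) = -1.91*o^2 - 0.31*o + 0.29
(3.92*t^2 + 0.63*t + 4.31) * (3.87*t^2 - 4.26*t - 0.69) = 15.1704*t^4 - 14.2611*t^3 + 11.2911*t^2 - 18.7953*t - 2.9739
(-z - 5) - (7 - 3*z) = 2*z - 12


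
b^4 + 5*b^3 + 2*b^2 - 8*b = b*(b - 1)*(b + 2)*(b + 4)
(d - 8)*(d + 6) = d^2 - 2*d - 48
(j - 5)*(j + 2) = j^2 - 3*j - 10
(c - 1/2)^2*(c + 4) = c^3 + 3*c^2 - 15*c/4 + 1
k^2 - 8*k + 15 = (k - 5)*(k - 3)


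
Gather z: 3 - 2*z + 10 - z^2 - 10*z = -z^2 - 12*z + 13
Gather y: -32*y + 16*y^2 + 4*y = 16*y^2 - 28*y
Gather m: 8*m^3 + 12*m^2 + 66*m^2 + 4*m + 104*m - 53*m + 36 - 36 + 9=8*m^3 + 78*m^2 + 55*m + 9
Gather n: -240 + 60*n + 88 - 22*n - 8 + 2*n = 40*n - 160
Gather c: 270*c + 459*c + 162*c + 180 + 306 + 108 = 891*c + 594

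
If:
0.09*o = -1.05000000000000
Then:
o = -11.67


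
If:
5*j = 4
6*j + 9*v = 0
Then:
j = 4/5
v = -8/15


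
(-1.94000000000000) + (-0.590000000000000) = -2.53000000000000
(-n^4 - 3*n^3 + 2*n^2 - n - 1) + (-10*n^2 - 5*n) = -n^4 - 3*n^3 - 8*n^2 - 6*n - 1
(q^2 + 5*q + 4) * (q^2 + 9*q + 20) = q^4 + 14*q^3 + 69*q^2 + 136*q + 80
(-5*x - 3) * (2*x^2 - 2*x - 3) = -10*x^3 + 4*x^2 + 21*x + 9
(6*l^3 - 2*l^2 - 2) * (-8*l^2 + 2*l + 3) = -48*l^5 + 28*l^4 + 14*l^3 + 10*l^2 - 4*l - 6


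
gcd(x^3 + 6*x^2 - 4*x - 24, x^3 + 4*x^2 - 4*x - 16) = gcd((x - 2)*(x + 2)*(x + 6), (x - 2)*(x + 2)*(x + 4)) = x^2 - 4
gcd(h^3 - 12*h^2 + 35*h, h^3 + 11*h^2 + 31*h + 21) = 1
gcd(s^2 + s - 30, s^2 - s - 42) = s + 6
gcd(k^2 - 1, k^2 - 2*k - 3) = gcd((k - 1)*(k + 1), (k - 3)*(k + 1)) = k + 1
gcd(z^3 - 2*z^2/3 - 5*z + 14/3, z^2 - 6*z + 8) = z - 2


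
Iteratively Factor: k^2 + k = (k)*(k + 1)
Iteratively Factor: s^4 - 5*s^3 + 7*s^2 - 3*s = (s - 3)*(s^3 - 2*s^2 + s) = (s - 3)*(s - 1)*(s^2 - s) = s*(s - 3)*(s - 1)*(s - 1)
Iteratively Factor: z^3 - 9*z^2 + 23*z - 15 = (z - 5)*(z^2 - 4*z + 3) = (z - 5)*(z - 1)*(z - 3)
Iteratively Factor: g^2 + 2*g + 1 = (g + 1)*(g + 1)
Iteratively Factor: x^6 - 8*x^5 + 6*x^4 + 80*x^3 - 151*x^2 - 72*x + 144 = (x - 3)*(x^5 - 5*x^4 - 9*x^3 + 53*x^2 + 8*x - 48) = (x - 4)*(x - 3)*(x^4 - x^3 - 13*x^2 + x + 12) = (x - 4)*(x - 3)*(x + 3)*(x^3 - 4*x^2 - x + 4) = (x - 4)*(x - 3)*(x - 1)*(x + 3)*(x^2 - 3*x - 4) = (x - 4)^2*(x - 3)*(x - 1)*(x + 3)*(x + 1)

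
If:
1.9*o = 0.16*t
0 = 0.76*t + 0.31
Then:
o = -0.03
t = -0.41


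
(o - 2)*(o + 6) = o^2 + 4*o - 12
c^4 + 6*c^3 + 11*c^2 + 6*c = c*(c + 1)*(c + 2)*(c + 3)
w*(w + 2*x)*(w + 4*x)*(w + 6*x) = w^4 + 12*w^3*x + 44*w^2*x^2 + 48*w*x^3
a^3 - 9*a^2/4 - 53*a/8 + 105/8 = (a - 3)*(a - 7/4)*(a + 5/2)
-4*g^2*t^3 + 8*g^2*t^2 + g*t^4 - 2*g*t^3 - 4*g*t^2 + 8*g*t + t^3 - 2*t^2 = t*(-4*g + t)*(t - 2)*(g*t + 1)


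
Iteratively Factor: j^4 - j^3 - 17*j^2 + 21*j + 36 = (j - 3)*(j^3 + 2*j^2 - 11*j - 12) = (j - 3)*(j + 1)*(j^2 + j - 12) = (j - 3)*(j + 1)*(j + 4)*(j - 3)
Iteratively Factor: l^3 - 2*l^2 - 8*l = (l - 4)*(l^2 + 2*l) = (l - 4)*(l + 2)*(l)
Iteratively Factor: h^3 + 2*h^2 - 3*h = (h - 1)*(h^2 + 3*h) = (h - 1)*(h + 3)*(h)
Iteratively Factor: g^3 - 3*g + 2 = (g - 1)*(g^2 + g - 2) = (g - 1)^2*(g + 2)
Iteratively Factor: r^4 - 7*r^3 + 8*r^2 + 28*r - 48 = (r - 4)*(r^3 - 3*r^2 - 4*r + 12) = (r - 4)*(r - 3)*(r^2 - 4) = (r - 4)*(r - 3)*(r + 2)*(r - 2)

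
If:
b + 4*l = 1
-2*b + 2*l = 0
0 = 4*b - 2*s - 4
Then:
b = 1/5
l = 1/5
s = -8/5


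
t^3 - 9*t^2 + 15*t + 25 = (t - 5)^2*(t + 1)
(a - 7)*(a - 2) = a^2 - 9*a + 14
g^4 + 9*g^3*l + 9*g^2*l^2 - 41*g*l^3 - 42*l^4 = (g - 2*l)*(g + l)*(g + 3*l)*(g + 7*l)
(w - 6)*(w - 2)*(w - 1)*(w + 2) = w^4 - 7*w^3 + 2*w^2 + 28*w - 24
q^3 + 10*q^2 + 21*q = q*(q + 3)*(q + 7)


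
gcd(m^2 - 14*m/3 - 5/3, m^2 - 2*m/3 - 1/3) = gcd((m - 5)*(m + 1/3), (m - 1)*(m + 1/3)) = m + 1/3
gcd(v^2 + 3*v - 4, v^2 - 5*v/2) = 1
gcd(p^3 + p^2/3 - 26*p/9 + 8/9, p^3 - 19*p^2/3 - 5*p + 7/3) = p - 1/3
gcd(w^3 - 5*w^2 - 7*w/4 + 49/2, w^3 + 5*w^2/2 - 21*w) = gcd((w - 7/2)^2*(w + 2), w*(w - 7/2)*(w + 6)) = w - 7/2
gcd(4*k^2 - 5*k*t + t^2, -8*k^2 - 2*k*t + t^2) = -4*k + t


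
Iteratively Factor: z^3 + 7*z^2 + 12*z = (z)*(z^2 + 7*z + 12) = z*(z + 4)*(z + 3)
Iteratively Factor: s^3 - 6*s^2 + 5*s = (s - 1)*(s^2 - 5*s) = s*(s - 1)*(s - 5)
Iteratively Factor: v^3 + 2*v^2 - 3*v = (v + 3)*(v^2 - v) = (v - 1)*(v + 3)*(v)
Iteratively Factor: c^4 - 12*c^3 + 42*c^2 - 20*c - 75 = (c - 5)*(c^3 - 7*c^2 + 7*c + 15) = (c - 5)*(c - 3)*(c^2 - 4*c - 5) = (c - 5)^2*(c - 3)*(c + 1)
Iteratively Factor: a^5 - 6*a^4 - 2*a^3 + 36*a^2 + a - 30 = (a - 5)*(a^4 - a^3 - 7*a^2 + a + 6) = (a - 5)*(a - 3)*(a^3 + 2*a^2 - a - 2) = (a - 5)*(a - 3)*(a + 1)*(a^2 + a - 2) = (a - 5)*(a - 3)*(a + 1)*(a + 2)*(a - 1)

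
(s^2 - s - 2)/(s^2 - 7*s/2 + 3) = 2*(s + 1)/(2*s - 3)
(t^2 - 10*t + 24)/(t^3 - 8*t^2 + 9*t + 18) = (t - 4)/(t^2 - 2*t - 3)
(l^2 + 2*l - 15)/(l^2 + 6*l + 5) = (l - 3)/(l + 1)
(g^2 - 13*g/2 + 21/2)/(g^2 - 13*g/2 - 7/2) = (-2*g^2 + 13*g - 21)/(-2*g^2 + 13*g + 7)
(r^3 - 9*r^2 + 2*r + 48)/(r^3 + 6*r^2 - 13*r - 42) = (r - 8)/(r + 7)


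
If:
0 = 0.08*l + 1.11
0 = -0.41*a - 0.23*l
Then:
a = 7.78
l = -13.88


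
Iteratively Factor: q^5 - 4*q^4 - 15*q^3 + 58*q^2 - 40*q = (q - 1)*(q^4 - 3*q^3 - 18*q^2 + 40*q) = (q - 5)*(q - 1)*(q^3 + 2*q^2 - 8*q) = q*(q - 5)*(q - 1)*(q^2 + 2*q - 8) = q*(q - 5)*(q - 2)*(q - 1)*(q + 4)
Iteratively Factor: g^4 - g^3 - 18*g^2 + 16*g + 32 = (g - 2)*(g^3 + g^2 - 16*g - 16) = (g - 4)*(g - 2)*(g^2 + 5*g + 4) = (g - 4)*(g - 2)*(g + 1)*(g + 4)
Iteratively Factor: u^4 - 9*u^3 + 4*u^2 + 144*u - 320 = (u - 4)*(u^3 - 5*u^2 - 16*u + 80) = (u - 4)^2*(u^2 - u - 20) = (u - 4)^2*(u + 4)*(u - 5)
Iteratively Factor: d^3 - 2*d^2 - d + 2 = (d - 1)*(d^2 - d - 2) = (d - 2)*(d - 1)*(d + 1)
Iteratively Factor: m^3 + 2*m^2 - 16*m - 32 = (m + 2)*(m^2 - 16) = (m - 4)*(m + 2)*(m + 4)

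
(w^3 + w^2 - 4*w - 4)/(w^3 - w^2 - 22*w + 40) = (w^2 + 3*w + 2)/(w^2 + w - 20)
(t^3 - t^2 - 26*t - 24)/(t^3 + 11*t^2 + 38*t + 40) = (t^2 - 5*t - 6)/(t^2 + 7*t + 10)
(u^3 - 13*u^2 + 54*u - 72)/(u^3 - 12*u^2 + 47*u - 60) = (u - 6)/(u - 5)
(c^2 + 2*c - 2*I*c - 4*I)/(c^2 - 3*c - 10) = (c - 2*I)/(c - 5)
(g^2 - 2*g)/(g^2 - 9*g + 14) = g/(g - 7)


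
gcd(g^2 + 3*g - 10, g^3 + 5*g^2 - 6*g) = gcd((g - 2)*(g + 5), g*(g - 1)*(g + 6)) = 1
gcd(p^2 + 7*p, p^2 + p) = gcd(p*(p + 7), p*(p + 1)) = p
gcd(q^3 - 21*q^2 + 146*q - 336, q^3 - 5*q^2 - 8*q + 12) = q - 6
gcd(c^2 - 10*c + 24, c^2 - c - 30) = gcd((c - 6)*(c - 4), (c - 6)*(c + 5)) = c - 6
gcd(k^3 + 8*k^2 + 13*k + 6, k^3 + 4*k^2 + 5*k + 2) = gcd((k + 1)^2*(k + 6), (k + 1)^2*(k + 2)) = k^2 + 2*k + 1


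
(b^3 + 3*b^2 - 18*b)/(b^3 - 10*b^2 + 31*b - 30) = b*(b + 6)/(b^2 - 7*b + 10)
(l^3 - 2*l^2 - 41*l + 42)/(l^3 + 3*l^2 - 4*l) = (l^2 - l - 42)/(l*(l + 4))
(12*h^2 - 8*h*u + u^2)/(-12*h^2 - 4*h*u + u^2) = (-2*h + u)/(2*h + u)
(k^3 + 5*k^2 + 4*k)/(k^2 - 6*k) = (k^2 + 5*k + 4)/(k - 6)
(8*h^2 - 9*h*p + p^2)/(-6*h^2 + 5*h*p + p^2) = (-8*h + p)/(6*h + p)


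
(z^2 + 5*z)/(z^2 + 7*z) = (z + 5)/(z + 7)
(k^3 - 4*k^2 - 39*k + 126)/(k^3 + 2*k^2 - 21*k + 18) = (k - 7)/(k - 1)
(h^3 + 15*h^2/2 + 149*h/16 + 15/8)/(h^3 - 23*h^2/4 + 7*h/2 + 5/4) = (4*h^2 + 29*h + 30)/(4*(h^2 - 6*h + 5))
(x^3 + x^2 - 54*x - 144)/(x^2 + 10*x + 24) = (x^2 - 5*x - 24)/(x + 4)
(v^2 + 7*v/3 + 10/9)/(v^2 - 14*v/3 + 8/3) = (9*v^2 + 21*v + 10)/(3*(3*v^2 - 14*v + 8))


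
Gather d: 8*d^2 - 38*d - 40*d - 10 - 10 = 8*d^2 - 78*d - 20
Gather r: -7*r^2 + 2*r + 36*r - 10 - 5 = -7*r^2 + 38*r - 15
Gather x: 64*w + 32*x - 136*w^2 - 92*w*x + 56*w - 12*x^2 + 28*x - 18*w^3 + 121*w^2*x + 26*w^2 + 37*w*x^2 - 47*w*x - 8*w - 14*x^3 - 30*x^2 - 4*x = -18*w^3 - 110*w^2 + 112*w - 14*x^3 + x^2*(37*w - 42) + x*(121*w^2 - 139*w + 56)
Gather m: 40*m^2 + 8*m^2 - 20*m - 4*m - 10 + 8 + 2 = 48*m^2 - 24*m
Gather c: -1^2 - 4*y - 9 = -4*y - 10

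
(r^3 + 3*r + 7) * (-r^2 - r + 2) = -r^5 - r^4 - r^3 - 10*r^2 - r + 14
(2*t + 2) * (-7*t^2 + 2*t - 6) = -14*t^3 - 10*t^2 - 8*t - 12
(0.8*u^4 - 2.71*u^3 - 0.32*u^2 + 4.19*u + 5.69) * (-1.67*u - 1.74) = -1.336*u^5 + 3.1337*u^4 + 5.2498*u^3 - 6.4405*u^2 - 16.7929*u - 9.9006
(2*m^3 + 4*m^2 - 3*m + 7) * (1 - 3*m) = -6*m^4 - 10*m^3 + 13*m^2 - 24*m + 7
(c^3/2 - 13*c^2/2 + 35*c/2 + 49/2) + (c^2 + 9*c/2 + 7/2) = c^3/2 - 11*c^2/2 + 22*c + 28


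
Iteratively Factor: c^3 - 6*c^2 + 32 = (c + 2)*(c^2 - 8*c + 16) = (c - 4)*(c + 2)*(c - 4)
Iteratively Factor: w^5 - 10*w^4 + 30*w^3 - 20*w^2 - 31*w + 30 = (w - 5)*(w^4 - 5*w^3 + 5*w^2 + 5*w - 6) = (w - 5)*(w - 1)*(w^3 - 4*w^2 + w + 6) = (w - 5)*(w - 3)*(w - 1)*(w^2 - w - 2) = (w - 5)*(w - 3)*(w - 2)*(w - 1)*(w + 1)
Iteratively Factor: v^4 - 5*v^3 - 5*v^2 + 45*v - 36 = (v + 3)*(v^3 - 8*v^2 + 19*v - 12) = (v - 1)*(v + 3)*(v^2 - 7*v + 12) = (v - 3)*(v - 1)*(v + 3)*(v - 4)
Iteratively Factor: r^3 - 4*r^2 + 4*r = (r)*(r^2 - 4*r + 4) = r*(r - 2)*(r - 2)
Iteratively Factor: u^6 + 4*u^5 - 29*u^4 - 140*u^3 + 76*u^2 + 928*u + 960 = (u + 4)*(u^5 - 29*u^3 - 24*u^2 + 172*u + 240) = (u + 2)*(u + 4)*(u^4 - 2*u^3 - 25*u^2 + 26*u + 120) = (u - 5)*(u + 2)*(u + 4)*(u^3 + 3*u^2 - 10*u - 24) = (u - 5)*(u + 2)^2*(u + 4)*(u^2 + u - 12) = (u - 5)*(u - 3)*(u + 2)^2*(u + 4)*(u + 4)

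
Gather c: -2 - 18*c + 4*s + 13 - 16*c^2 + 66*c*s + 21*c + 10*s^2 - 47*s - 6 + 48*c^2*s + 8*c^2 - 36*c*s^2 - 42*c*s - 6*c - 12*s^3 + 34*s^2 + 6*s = c^2*(48*s - 8) + c*(-36*s^2 + 24*s - 3) - 12*s^3 + 44*s^2 - 37*s + 5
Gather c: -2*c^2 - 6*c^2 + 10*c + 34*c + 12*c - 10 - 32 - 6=-8*c^2 + 56*c - 48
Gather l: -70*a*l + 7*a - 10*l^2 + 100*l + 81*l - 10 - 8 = 7*a - 10*l^2 + l*(181 - 70*a) - 18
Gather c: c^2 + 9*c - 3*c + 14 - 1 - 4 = c^2 + 6*c + 9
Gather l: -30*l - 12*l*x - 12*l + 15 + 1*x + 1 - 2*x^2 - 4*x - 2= l*(-12*x - 42) - 2*x^2 - 3*x + 14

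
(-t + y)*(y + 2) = -t*y - 2*t + y^2 + 2*y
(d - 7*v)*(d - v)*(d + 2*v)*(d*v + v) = d^4*v - 6*d^3*v^2 + d^3*v - 9*d^2*v^3 - 6*d^2*v^2 + 14*d*v^4 - 9*d*v^3 + 14*v^4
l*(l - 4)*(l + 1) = l^3 - 3*l^2 - 4*l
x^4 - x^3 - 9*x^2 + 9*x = x*(x - 3)*(x - 1)*(x + 3)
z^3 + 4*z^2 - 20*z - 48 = (z - 4)*(z + 2)*(z + 6)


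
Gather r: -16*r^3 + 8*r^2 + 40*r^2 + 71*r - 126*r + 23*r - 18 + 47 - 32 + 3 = -16*r^3 + 48*r^2 - 32*r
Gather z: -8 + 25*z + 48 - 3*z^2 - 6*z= -3*z^2 + 19*z + 40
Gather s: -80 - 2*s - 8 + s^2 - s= s^2 - 3*s - 88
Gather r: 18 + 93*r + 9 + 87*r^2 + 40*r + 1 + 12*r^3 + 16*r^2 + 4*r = 12*r^3 + 103*r^2 + 137*r + 28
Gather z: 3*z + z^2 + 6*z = z^2 + 9*z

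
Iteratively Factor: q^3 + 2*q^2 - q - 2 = (q + 2)*(q^2 - 1) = (q - 1)*(q + 2)*(q + 1)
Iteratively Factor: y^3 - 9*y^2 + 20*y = (y - 5)*(y^2 - 4*y) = (y - 5)*(y - 4)*(y)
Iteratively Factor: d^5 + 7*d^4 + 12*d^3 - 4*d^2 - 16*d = (d - 1)*(d^4 + 8*d^3 + 20*d^2 + 16*d) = (d - 1)*(d + 2)*(d^3 + 6*d^2 + 8*d) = (d - 1)*(d + 2)^2*(d^2 + 4*d) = d*(d - 1)*(d + 2)^2*(d + 4)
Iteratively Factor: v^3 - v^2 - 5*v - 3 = (v + 1)*(v^2 - 2*v - 3) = (v - 3)*(v + 1)*(v + 1)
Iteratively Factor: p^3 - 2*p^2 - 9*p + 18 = (p + 3)*(p^2 - 5*p + 6) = (p - 3)*(p + 3)*(p - 2)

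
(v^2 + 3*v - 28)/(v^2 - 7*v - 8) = (-v^2 - 3*v + 28)/(-v^2 + 7*v + 8)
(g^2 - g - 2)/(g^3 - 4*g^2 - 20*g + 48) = (g + 1)/(g^2 - 2*g - 24)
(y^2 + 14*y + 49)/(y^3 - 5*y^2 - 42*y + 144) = (y^2 + 14*y + 49)/(y^3 - 5*y^2 - 42*y + 144)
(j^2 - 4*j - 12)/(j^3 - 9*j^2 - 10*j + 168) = (j + 2)/(j^2 - 3*j - 28)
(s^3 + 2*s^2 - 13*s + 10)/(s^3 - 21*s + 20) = (s - 2)/(s - 4)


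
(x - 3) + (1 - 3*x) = -2*x - 2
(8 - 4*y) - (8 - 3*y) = -y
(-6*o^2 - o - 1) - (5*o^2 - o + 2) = -11*o^2 - 3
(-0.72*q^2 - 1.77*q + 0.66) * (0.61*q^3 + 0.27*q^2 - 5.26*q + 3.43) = -0.4392*q^5 - 1.2741*q^4 + 3.7119*q^3 + 7.0188*q^2 - 9.5427*q + 2.2638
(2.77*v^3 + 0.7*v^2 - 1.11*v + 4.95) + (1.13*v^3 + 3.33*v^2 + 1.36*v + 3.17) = 3.9*v^3 + 4.03*v^2 + 0.25*v + 8.12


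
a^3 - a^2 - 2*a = a*(a - 2)*(a + 1)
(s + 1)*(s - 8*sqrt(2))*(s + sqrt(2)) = s^3 - 7*sqrt(2)*s^2 + s^2 - 16*s - 7*sqrt(2)*s - 16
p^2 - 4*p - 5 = (p - 5)*(p + 1)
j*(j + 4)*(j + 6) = j^3 + 10*j^2 + 24*j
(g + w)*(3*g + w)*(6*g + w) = 18*g^3 + 27*g^2*w + 10*g*w^2 + w^3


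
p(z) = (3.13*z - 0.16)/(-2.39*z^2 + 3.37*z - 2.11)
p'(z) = (3.13*z - 0.16)*(4.78*z - 3.37)/(-2.39*z^2 + 3.37*z - 2.11)^2 + 3.13/(-2.39*z^2 + 3.37*z - 2.11)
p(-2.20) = 0.33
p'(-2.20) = 0.07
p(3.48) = -0.56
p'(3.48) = 0.22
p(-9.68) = 0.12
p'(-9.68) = 0.01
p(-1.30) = 0.40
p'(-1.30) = 0.07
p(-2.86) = 0.29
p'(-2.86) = 0.06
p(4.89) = -0.35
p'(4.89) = 0.09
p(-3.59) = 0.25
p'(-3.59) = 0.05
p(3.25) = -0.61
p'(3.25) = 0.26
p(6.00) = -0.27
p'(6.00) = 0.06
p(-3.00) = 0.28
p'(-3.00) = 0.06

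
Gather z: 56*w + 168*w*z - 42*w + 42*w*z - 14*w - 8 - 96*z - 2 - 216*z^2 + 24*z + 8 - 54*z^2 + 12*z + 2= -270*z^2 + z*(210*w - 60)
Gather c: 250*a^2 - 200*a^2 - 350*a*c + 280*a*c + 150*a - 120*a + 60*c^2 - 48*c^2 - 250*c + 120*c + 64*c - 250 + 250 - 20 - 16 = 50*a^2 + 30*a + 12*c^2 + c*(-70*a - 66) - 36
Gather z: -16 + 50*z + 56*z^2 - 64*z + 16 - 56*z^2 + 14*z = 0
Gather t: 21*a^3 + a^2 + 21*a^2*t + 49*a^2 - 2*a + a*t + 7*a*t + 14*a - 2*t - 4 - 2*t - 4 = 21*a^3 + 50*a^2 + 12*a + t*(21*a^2 + 8*a - 4) - 8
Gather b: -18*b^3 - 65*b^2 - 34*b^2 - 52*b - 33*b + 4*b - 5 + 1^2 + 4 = -18*b^3 - 99*b^2 - 81*b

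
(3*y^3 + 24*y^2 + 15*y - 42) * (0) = 0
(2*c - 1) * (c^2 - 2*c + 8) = 2*c^3 - 5*c^2 + 18*c - 8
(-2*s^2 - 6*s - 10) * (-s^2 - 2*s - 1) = 2*s^4 + 10*s^3 + 24*s^2 + 26*s + 10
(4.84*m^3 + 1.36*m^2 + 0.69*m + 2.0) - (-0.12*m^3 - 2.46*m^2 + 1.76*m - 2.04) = 4.96*m^3 + 3.82*m^2 - 1.07*m + 4.04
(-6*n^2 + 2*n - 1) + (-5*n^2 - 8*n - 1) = -11*n^2 - 6*n - 2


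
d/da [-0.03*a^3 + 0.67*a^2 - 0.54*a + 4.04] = -0.09*a^2 + 1.34*a - 0.54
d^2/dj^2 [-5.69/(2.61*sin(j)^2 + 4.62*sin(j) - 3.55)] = (155.043396*sin(j)^4 + 205.833474*sin(j)^3 + 99.767322*sin(j)^2 - 318.345258*sin(j) - 348.340662)/(2.61*sin(j)^2 + 4.62*sin(j) - 3.55)^3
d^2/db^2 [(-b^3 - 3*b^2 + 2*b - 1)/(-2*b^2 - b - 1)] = 2*(-15*b^3 - 3*b^2 + 21*b + 4)/(8*b^6 + 12*b^5 + 18*b^4 + 13*b^3 + 9*b^2 + 3*b + 1)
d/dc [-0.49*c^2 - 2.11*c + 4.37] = -0.98*c - 2.11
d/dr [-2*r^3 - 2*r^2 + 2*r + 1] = -6*r^2 - 4*r + 2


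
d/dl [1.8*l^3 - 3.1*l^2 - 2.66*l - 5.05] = 5.4*l^2 - 6.2*l - 2.66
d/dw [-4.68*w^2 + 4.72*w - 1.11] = 4.72 - 9.36*w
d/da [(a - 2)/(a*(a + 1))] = (-a^2 + 4*a + 2)/(a^2*(a^2 + 2*a + 1))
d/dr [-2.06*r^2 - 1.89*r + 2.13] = -4.12*r - 1.89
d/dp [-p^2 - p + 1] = -2*p - 1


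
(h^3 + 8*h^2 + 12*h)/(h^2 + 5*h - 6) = h*(h + 2)/(h - 1)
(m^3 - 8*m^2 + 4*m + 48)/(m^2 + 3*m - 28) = (m^2 - 4*m - 12)/(m + 7)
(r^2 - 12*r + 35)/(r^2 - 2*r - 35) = (r - 5)/(r + 5)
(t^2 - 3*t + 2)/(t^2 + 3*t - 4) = (t - 2)/(t + 4)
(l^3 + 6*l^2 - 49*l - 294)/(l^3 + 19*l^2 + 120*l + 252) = (l - 7)/(l + 6)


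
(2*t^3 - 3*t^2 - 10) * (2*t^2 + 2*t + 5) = 4*t^5 - 2*t^4 + 4*t^3 - 35*t^2 - 20*t - 50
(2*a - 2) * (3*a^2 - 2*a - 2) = 6*a^3 - 10*a^2 + 4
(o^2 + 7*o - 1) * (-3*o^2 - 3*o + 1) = -3*o^4 - 24*o^3 - 17*o^2 + 10*o - 1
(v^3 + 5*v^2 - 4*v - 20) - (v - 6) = v^3 + 5*v^2 - 5*v - 14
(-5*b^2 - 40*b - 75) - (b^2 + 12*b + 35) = -6*b^2 - 52*b - 110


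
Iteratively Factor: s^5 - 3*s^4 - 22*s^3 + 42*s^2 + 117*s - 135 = (s + 3)*(s^4 - 6*s^3 - 4*s^2 + 54*s - 45) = (s + 3)^2*(s^3 - 9*s^2 + 23*s - 15) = (s - 5)*(s + 3)^2*(s^2 - 4*s + 3) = (s - 5)*(s - 1)*(s + 3)^2*(s - 3)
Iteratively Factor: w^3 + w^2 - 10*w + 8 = (w - 2)*(w^2 + 3*w - 4) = (w - 2)*(w + 4)*(w - 1)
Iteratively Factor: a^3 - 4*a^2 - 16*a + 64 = (a - 4)*(a^2 - 16) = (a - 4)^2*(a + 4)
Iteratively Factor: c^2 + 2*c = (c)*(c + 2)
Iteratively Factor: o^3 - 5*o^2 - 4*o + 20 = (o + 2)*(o^2 - 7*o + 10) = (o - 5)*(o + 2)*(o - 2)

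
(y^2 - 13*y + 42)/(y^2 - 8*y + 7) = (y - 6)/(y - 1)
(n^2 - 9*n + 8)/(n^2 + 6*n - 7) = (n - 8)/(n + 7)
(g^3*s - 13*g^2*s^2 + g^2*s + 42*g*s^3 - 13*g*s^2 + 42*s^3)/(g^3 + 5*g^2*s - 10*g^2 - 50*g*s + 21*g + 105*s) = s*(g^3 - 13*g^2*s + g^2 + 42*g*s^2 - 13*g*s + 42*s^2)/(g^3 + 5*g^2*s - 10*g^2 - 50*g*s + 21*g + 105*s)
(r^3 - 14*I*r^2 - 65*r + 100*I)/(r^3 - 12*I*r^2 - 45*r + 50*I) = (r - 4*I)/(r - 2*I)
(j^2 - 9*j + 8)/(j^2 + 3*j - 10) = (j^2 - 9*j + 8)/(j^2 + 3*j - 10)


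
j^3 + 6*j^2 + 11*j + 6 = (j + 1)*(j + 2)*(j + 3)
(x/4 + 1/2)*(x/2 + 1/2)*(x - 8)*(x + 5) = x^4/8 - 47*x^2/8 - 63*x/4 - 10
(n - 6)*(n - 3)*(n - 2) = n^3 - 11*n^2 + 36*n - 36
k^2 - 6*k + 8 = (k - 4)*(k - 2)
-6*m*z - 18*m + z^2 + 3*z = (-6*m + z)*(z + 3)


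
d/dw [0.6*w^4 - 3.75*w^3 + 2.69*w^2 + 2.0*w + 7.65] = 2.4*w^3 - 11.25*w^2 + 5.38*w + 2.0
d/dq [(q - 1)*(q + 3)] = 2*q + 2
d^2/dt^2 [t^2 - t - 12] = 2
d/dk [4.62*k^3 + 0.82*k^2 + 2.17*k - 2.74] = 13.86*k^2 + 1.64*k + 2.17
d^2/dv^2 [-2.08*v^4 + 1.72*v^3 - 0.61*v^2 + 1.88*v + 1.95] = -24.96*v^2 + 10.32*v - 1.22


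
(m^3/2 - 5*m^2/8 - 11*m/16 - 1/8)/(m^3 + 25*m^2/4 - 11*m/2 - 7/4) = (2*m^2 - 3*m - 2)/(4*(m^2 + 6*m - 7))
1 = 1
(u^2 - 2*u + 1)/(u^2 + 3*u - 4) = (u - 1)/(u + 4)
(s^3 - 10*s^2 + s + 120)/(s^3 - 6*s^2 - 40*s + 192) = (s^2 - 2*s - 15)/(s^2 + 2*s - 24)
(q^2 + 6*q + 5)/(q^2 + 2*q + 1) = (q + 5)/(q + 1)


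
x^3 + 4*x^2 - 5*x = x*(x - 1)*(x + 5)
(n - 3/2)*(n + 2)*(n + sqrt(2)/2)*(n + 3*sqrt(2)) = n^4 + n^3/2 + 7*sqrt(2)*n^3/2 + 7*sqrt(2)*n^2/4 - 21*sqrt(2)*n/2 + 3*n/2 - 9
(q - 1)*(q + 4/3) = q^2 + q/3 - 4/3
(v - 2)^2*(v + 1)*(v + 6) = v^4 + 3*v^3 - 18*v^2 + 4*v + 24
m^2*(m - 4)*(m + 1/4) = m^4 - 15*m^3/4 - m^2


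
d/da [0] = 0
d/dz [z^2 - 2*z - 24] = 2*z - 2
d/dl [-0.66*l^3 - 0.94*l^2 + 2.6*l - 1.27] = -1.98*l^2 - 1.88*l + 2.6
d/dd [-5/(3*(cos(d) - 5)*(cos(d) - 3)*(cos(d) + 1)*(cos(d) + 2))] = 5*(-4*cos(d)^3 + 15*cos(d)^2 + 14*cos(d) - 29)*sin(d)/(3*(cos(d) - 5)^2*(cos(d) - 3)^2*(cos(d) + 1)^2*(cos(d) + 2)^2)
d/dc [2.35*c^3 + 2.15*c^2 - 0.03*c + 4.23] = 7.05*c^2 + 4.3*c - 0.03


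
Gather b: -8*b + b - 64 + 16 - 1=-7*b - 49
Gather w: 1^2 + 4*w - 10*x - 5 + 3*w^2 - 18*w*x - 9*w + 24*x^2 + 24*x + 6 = 3*w^2 + w*(-18*x - 5) + 24*x^2 + 14*x + 2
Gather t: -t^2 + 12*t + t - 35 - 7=-t^2 + 13*t - 42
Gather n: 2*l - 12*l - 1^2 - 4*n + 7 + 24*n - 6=-10*l + 20*n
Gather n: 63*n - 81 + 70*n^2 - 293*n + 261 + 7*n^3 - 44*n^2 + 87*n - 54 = 7*n^3 + 26*n^2 - 143*n + 126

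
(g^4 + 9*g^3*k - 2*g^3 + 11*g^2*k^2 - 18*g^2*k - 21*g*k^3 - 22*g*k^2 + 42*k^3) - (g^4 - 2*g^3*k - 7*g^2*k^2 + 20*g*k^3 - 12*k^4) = 11*g^3*k - 2*g^3 + 18*g^2*k^2 - 18*g^2*k - 41*g*k^3 - 22*g*k^2 + 12*k^4 + 42*k^3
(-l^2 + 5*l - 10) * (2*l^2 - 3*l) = -2*l^4 + 13*l^3 - 35*l^2 + 30*l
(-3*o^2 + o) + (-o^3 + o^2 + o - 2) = -o^3 - 2*o^2 + 2*o - 2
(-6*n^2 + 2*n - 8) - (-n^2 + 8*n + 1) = -5*n^2 - 6*n - 9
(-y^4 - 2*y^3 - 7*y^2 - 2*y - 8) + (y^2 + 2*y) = -y^4 - 2*y^3 - 6*y^2 - 8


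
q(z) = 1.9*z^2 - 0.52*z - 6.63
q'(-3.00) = -11.92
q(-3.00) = 12.03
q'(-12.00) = -46.12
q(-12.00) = 273.21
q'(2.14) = 7.61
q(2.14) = 0.96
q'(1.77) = 6.21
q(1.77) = -1.60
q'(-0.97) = -4.21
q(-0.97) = -4.34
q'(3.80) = 13.92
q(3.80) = 18.83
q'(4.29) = 15.78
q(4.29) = 26.11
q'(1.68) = 5.86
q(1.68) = -2.14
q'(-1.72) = -7.06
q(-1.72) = -0.11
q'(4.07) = 14.95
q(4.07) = 22.73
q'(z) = 3.8*z - 0.52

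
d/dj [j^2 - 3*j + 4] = 2*j - 3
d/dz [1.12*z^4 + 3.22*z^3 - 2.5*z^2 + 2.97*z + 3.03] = 4.48*z^3 + 9.66*z^2 - 5.0*z + 2.97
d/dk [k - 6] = 1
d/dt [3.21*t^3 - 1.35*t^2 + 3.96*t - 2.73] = 9.63*t^2 - 2.7*t + 3.96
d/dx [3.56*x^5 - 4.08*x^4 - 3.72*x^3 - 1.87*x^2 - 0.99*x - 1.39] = 17.8*x^4 - 16.32*x^3 - 11.16*x^2 - 3.74*x - 0.99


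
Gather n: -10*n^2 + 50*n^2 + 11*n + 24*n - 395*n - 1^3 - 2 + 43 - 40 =40*n^2 - 360*n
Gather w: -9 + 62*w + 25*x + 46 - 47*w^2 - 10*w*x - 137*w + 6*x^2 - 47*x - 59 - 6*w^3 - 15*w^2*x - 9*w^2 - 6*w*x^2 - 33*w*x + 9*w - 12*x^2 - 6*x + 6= -6*w^3 + w^2*(-15*x - 56) + w*(-6*x^2 - 43*x - 66) - 6*x^2 - 28*x - 16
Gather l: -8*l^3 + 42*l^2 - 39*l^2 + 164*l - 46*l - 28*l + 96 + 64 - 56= -8*l^3 + 3*l^2 + 90*l + 104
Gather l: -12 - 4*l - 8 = -4*l - 20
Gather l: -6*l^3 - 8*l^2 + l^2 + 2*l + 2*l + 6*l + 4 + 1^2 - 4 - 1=-6*l^3 - 7*l^2 + 10*l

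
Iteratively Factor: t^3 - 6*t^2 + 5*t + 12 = (t - 4)*(t^2 - 2*t - 3) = (t - 4)*(t + 1)*(t - 3)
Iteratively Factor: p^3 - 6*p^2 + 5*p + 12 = (p - 3)*(p^2 - 3*p - 4) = (p - 3)*(p + 1)*(p - 4)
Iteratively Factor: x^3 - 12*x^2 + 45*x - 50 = (x - 5)*(x^2 - 7*x + 10) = (x - 5)*(x - 2)*(x - 5)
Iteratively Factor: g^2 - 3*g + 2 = (g - 1)*(g - 2)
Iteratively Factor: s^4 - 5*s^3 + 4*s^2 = (s)*(s^3 - 5*s^2 + 4*s) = s*(s - 4)*(s^2 - s) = s^2*(s - 4)*(s - 1)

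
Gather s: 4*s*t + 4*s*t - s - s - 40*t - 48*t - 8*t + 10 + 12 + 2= s*(8*t - 2) - 96*t + 24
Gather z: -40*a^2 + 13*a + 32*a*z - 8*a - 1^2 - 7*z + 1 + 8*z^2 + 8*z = -40*a^2 + 5*a + 8*z^2 + z*(32*a + 1)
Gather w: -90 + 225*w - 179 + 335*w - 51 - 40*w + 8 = 520*w - 312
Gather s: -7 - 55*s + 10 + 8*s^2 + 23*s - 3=8*s^2 - 32*s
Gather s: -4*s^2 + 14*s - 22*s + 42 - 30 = -4*s^2 - 8*s + 12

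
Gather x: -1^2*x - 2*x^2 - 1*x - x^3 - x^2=-x^3 - 3*x^2 - 2*x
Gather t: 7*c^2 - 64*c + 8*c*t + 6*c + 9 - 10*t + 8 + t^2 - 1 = 7*c^2 - 58*c + t^2 + t*(8*c - 10) + 16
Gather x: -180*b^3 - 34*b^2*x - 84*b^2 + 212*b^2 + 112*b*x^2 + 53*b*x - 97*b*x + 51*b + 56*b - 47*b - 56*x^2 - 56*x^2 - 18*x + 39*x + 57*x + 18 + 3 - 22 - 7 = -180*b^3 + 128*b^2 + 60*b + x^2*(112*b - 112) + x*(-34*b^2 - 44*b + 78) - 8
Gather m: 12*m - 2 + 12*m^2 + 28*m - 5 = 12*m^2 + 40*m - 7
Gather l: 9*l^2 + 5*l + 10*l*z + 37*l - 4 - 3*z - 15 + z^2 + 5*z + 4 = 9*l^2 + l*(10*z + 42) + z^2 + 2*z - 15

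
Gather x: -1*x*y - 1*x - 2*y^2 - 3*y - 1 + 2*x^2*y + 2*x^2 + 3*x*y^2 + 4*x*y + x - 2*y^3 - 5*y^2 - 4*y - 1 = x^2*(2*y + 2) + x*(3*y^2 + 3*y) - 2*y^3 - 7*y^2 - 7*y - 2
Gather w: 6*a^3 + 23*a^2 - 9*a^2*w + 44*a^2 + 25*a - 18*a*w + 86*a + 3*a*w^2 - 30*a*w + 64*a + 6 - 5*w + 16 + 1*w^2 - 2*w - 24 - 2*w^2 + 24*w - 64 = 6*a^3 + 67*a^2 + 175*a + w^2*(3*a - 1) + w*(-9*a^2 - 48*a + 17) - 66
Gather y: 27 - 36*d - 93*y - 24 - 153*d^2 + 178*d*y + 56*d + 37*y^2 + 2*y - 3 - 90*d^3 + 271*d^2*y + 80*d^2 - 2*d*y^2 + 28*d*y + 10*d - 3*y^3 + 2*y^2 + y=-90*d^3 - 73*d^2 + 30*d - 3*y^3 + y^2*(39 - 2*d) + y*(271*d^2 + 206*d - 90)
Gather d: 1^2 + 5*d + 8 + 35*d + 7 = 40*d + 16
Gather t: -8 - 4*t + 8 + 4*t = 0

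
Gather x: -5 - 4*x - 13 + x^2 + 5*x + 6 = x^2 + x - 12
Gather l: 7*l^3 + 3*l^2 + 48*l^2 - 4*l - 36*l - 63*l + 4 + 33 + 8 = 7*l^3 + 51*l^2 - 103*l + 45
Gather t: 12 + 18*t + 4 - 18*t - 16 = 0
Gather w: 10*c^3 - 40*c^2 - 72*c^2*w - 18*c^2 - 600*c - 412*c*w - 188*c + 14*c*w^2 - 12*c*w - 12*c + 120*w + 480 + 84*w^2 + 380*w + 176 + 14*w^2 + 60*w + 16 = 10*c^3 - 58*c^2 - 800*c + w^2*(14*c + 98) + w*(-72*c^2 - 424*c + 560) + 672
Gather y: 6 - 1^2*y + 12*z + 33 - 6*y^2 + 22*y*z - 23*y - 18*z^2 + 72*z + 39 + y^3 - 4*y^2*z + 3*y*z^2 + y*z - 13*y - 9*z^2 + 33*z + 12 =y^3 + y^2*(-4*z - 6) + y*(3*z^2 + 23*z - 37) - 27*z^2 + 117*z + 90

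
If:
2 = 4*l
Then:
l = 1/2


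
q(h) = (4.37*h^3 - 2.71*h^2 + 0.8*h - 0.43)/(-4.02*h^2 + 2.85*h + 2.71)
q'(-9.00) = -1.08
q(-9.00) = 9.79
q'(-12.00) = -1.08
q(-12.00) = 13.03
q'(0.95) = 6.62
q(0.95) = 0.91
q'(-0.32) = 5.92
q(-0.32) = -0.80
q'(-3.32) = -1.01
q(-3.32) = 3.78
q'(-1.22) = -0.27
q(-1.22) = 1.98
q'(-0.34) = 7.33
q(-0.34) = -0.93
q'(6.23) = -1.05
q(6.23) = -7.05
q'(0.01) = 0.43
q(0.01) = -0.15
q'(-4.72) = -1.05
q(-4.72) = 5.23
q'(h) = (8.04*h - 2.85)*(4.37*h^3 - 2.71*h^2 + 0.8*h - 0.43)/(-4.02*h^2 + 2.85*h + 2.71)^2 + (13.11*h^2 - 5.42*h + 0.8)/(-4.02*h^2 + 2.85*h + 2.71)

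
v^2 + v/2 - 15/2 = (v - 5/2)*(v + 3)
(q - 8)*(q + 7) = q^2 - q - 56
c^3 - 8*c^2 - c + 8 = (c - 8)*(c - 1)*(c + 1)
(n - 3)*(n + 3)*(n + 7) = n^3 + 7*n^2 - 9*n - 63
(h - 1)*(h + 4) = h^2 + 3*h - 4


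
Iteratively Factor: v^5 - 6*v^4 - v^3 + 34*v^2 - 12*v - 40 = (v - 2)*(v^4 - 4*v^3 - 9*v^2 + 16*v + 20) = (v - 2)*(v + 2)*(v^3 - 6*v^2 + 3*v + 10) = (v - 5)*(v - 2)*(v + 2)*(v^2 - v - 2) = (v - 5)*(v - 2)^2*(v + 2)*(v + 1)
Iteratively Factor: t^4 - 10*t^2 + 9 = (t - 3)*(t^3 + 3*t^2 - t - 3) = (t - 3)*(t - 1)*(t^2 + 4*t + 3) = (t - 3)*(t - 1)*(t + 1)*(t + 3)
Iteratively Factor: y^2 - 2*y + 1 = (y - 1)*(y - 1)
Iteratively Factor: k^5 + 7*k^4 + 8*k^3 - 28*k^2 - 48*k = (k)*(k^4 + 7*k^3 + 8*k^2 - 28*k - 48) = k*(k + 4)*(k^3 + 3*k^2 - 4*k - 12) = k*(k - 2)*(k + 4)*(k^2 + 5*k + 6) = k*(k - 2)*(k + 3)*(k + 4)*(k + 2)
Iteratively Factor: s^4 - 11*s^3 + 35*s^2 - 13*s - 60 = (s + 1)*(s^3 - 12*s^2 + 47*s - 60) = (s - 3)*(s + 1)*(s^2 - 9*s + 20) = (s - 5)*(s - 3)*(s + 1)*(s - 4)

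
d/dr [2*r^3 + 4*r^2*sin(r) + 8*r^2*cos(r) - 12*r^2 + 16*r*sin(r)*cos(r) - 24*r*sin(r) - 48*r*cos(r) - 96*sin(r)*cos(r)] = -8*r^2*sin(r) + 4*r^2*cos(r) + 6*r^2 + 56*r*sin(r) - 8*r*cos(r) + 16*r*cos(2*r) - 24*r - 24*sin(r) + 8*sin(2*r) - 48*cos(r) - 96*cos(2*r)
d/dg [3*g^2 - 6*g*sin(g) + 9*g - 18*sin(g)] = -6*g*cos(g) + 6*g - 6*sin(g) - 18*cos(g) + 9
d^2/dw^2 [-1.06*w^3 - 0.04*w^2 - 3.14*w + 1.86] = -6.36*w - 0.08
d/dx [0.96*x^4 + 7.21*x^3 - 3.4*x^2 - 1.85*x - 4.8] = 3.84*x^3 + 21.63*x^2 - 6.8*x - 1.85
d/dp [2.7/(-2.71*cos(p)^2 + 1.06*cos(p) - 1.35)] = (2.862 - 14.634*cos(p))*sin(p)/(2.71*cos(p)^2 - 1.06*cos(p) + 1.35)^2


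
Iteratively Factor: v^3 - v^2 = (v)*(v^2 - v) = v^2*(v - 1)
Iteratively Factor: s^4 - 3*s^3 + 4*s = (s + 1)*(s^3 - 4*s^2 + 4*s) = s*(s + 1)*(s^2 - 4*s + 4) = s*(s - 2)*(s + 1)*(s - 2)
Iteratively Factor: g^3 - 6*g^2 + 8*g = (g - 4)*(g^2 - 2*g) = (g - 4)*(g - 2)*(g)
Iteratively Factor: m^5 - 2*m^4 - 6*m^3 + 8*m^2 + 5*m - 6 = (m + 2)*(m^4 - 4*m^3 + 2*m^2 + 4*m - 3) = (m - 1)*(m + 2)*(m^3 - 3*m^2 - m + 3) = (m - 3)*(m - 1)*(m + 2)*(m^2 - 1) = (m - 3)*(m - 1)^2*(m + 2)*(m + 1)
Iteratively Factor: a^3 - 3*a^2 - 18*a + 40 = (a + 4)*(a^2 - 7*a + 10) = (a - 5)*(a + 4)*(a - 2)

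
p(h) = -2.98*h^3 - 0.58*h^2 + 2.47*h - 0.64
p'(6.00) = -326.33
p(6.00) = -650.38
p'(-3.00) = -74.51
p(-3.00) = 67.19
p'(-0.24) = 2.23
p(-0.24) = -1.23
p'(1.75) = -26.94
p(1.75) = -14.06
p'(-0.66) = -0.66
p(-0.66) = -1.67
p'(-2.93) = -70.88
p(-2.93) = 62.10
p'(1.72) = -25.97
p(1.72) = -13.27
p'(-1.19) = -8.81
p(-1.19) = 0.62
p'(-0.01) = 2.48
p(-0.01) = -0.66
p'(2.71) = -66.33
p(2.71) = -57.52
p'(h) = -8.94*h^2 - 1.16*h + 2.47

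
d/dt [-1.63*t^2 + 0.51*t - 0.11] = 0.51 - 3.26*t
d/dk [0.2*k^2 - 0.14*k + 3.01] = 0.4*k - 0.14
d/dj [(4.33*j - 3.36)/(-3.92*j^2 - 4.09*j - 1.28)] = (16.9736*j^2 - 26.3424*j - 19.2848)/(15.3664*j^4 + 32.0656*j^3 + 26.7633*j^2 + 10.4704*j + 1.6384)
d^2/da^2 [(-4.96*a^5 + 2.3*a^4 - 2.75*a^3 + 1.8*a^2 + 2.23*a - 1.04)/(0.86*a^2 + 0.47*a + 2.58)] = (-22.010496*a^7 - 28.675152*a^6 - 205.664472*a^5 - 146.76702*a^4 - 602.859254*a^3 + 135.130596*a^2 - 142.040352*a + 22.710476)/(0.636056*a^6 + 1.042836*a^5 + 6.294426*a^4 + 6.360839*a^3 + 18.883278*a^2 + 9.385524*a + 17.173512)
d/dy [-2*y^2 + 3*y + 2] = 3 - 4*y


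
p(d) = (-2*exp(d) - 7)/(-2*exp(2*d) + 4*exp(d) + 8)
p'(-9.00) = 0.00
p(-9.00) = -0.87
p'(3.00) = -0.08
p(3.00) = 0.07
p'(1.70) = -1.58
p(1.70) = 0.60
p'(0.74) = -2.33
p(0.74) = -1.47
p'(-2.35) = 0.01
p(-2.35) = -0.86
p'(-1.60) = 0.02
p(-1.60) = -0.85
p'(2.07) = -0.50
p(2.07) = 0.27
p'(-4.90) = 0.00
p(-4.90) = -0.87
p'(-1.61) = 0.02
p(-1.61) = -0.85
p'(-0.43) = -0.05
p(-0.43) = -0.85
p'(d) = (-2*exp(d) - 7)*(4*exp(2*d) - 4*exp(d))/(-2*exp(2*d) + 4*exp(d) + 8)^2 - 2*exp(d)/(-2*exp(2*d) + 4*exp(d) + 8) = ((1 - exp(d))*(2*exp(d) + 7) + exp(2*d) - 2*exp(d) - 4)*exp(d)/(-exp(2*d) + 2*exp(d) + 4)^2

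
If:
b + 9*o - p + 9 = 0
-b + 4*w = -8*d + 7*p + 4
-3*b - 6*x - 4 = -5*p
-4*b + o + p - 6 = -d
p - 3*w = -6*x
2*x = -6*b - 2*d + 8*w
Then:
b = -7945/3973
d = 728/11919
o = -10799/11919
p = -4585/3973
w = -19567/11919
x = -2497/3973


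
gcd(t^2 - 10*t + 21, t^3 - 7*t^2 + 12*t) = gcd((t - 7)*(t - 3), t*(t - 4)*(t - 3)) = t - 3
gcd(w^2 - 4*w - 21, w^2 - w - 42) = w - 7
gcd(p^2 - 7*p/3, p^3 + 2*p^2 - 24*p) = p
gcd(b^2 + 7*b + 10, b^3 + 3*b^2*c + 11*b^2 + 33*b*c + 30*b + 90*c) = b + 5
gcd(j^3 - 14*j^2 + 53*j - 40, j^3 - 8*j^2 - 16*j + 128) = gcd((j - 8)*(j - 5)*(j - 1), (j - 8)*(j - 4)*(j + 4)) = j - 8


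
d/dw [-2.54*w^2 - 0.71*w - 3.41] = -5.08*w - 0.71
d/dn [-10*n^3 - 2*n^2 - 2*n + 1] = -30*n^2 - 4*n - 2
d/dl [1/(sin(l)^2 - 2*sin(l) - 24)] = 2*(1 - sin(l))*cos(l)/((sin(l) - 6)^2*(sin(l) + 4)^2)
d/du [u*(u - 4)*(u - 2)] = 3*u^2 - 12*u + 8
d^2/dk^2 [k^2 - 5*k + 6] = 2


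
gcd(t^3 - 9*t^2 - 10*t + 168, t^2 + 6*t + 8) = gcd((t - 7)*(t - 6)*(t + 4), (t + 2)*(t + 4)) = t + 4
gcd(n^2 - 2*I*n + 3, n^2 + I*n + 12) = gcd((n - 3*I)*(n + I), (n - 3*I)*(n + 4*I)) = n - 3*I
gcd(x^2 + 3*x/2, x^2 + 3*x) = x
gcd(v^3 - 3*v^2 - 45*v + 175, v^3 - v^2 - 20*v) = v - 5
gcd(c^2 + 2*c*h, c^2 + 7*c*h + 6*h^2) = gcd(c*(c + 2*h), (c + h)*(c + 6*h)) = 1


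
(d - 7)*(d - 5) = d^2 - 12*d + 35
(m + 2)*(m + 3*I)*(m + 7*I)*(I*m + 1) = I*m^4 - 9*m^3 + 2*I*m^3 - 18*m^2 - 11*I*m^2 - 21*m - 22*I*m - 42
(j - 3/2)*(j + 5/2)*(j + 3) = j^3 + 4*j^2 - 3*j/4 - 45/4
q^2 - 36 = (q - 6)*(q + 6)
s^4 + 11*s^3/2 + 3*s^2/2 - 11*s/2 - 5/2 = (s - 1)*(s + 1/2)*(s + 1)*(s + 5)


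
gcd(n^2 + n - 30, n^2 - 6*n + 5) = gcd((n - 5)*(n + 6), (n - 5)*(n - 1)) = n - 5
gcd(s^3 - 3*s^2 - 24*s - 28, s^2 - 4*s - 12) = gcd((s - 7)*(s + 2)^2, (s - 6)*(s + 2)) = s + 2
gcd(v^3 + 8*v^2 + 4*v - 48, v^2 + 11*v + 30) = v + 6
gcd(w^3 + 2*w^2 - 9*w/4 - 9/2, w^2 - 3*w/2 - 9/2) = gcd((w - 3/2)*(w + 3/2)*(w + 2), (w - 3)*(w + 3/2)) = w + 3/2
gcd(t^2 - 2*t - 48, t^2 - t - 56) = t - 8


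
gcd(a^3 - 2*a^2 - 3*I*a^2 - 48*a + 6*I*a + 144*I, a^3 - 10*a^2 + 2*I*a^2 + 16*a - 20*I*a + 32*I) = a - 8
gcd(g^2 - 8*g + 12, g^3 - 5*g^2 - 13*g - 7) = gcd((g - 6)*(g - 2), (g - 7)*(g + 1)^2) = 1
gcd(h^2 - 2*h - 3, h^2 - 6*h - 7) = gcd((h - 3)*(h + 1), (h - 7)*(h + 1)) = h + 1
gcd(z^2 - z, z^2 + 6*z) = z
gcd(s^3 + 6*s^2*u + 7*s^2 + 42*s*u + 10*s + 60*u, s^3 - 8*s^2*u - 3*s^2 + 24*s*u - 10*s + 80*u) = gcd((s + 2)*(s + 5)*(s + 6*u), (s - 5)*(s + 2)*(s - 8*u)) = s + 2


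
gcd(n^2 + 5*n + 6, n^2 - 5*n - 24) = n + 3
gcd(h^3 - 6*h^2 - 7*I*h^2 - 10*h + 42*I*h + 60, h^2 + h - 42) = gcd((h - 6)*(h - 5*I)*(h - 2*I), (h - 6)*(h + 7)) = h - 6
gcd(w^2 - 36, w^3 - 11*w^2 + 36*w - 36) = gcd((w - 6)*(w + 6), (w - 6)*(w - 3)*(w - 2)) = w - 6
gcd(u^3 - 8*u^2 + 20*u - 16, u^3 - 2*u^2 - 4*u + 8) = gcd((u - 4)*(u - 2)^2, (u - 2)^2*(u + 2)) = u^2 - 4*u + 4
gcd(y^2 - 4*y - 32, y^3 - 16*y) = y + 4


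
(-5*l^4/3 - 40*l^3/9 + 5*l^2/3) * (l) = -5*l^5/3 - 40*l^4/9 + 5*l^3/3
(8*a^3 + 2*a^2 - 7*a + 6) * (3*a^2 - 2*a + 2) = 24*a^5 - 10*a^4 - 9*a^3 + 36*a^2 - 26*a + 12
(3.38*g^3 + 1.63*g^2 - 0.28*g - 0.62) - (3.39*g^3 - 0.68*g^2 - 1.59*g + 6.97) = -0.0100000000000002*g^3 + 2.31*g^2 + 1.31*g - 7.59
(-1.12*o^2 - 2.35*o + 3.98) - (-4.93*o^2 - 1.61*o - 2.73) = 3.81*o^2 - 0.74*o + 6.71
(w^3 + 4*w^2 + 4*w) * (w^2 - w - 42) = w^5 + 3*w^4 - 42*w^3 - 172*w^2 - 168*w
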